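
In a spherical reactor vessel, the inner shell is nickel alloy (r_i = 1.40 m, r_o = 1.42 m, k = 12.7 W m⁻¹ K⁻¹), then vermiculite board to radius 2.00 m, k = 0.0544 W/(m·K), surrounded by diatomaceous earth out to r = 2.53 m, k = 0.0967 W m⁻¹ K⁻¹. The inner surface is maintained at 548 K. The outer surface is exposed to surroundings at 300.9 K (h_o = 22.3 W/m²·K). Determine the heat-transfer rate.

Series thermal resistances, inner to outer:
  R_nickel alloy = (1/1.40 − 1/1.42)/(4πk) = 0.01006/(4π·12.7) = 6.304×10^-5 K/W
  R_vermiculite board = (1/1.42 − 1/2.00)/(4πk) = 0.2042/(4π·0.0544) = 0.2987 K/W
  R_diatomaceous earth = (1/2.00 − 1/2.53)/(4πk) = 0.1047/(4π·0.0967) = 0.08620 K/W
  R_conv,out = 1/(4πr²h) = 1/(4π·2.53²·22.3) = 5.575×10^-4 K/W
ΣR = 6.304×10^-5 + 0.2987 + 0.08620 + 5.575×10^-4 = 0.3855 K/W
Q = ΔT/ΣR = (548 K − 300.9 K)/0.3855 = 641 W

Q = 641 W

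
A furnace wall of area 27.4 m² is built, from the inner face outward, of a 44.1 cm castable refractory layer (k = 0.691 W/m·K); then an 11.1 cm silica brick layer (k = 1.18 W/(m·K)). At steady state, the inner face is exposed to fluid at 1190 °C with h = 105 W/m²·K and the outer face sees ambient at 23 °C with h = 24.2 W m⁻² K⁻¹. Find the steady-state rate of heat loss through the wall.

Series thermal resistances, inner to outer:
  R_conv,in = 1/(hA) = 1/(105·27.4) = 3.476×10^-4 K/W
  R_castable refractory = L/(kA) = 0.441/(0.691·27.4) = 0.02329 K/W
  R_silica brick = L/(kA) = 0.111/(1.18·27.4) = 0.003433 K/W
  R_conv,out = 1/(hA) = 1/(24.2·27.4) = 0.001508 K/W
ΣR = 3.476×10^-4 + 0.02329 + 0.003433 + 0.001508 = 0.02858 K/W
Q = ΔT/ΣR = (1190 °C − 23 °C)/0.02858 = 40800 W

Q = 40.8 kW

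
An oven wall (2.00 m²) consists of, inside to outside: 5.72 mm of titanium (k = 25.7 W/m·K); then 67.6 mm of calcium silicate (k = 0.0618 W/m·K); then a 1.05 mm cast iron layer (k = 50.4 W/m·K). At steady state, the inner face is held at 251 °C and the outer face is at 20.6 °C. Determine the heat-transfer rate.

Resistance network (inner→outer):
  R_titanium = L/(kA) = 0.00572/(25.7·2.00) = 1.113×10^-4 K/W
  R_calcium silicate = L/(kA) = 0.0676/(0.0618·2.00) = 0.5469 K/W
  R_cast iron = L/(kA) = 0.00105/(50.4·2.00) = 1.042×10^-5 K/W
ΣR = 1.113×10^-4 + 0.5469 + 1.042×10^-5 = 0.5470 K/W
Q = ΔT/ΣR = (251 °C − 20.6 °C)/0.5470 = 421 W

Q = 421 W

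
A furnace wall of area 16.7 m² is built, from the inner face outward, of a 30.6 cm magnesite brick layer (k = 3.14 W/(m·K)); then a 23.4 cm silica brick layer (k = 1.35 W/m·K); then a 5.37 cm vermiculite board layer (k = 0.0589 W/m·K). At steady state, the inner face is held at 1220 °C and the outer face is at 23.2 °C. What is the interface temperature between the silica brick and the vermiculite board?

Resistance network (inner→outer):
  R_magnesite brick = L/(kA) = 0.306/(3.14·16.7) = 0.005835 K/W
  R_silica brick = L/(kA) = 0.234/(1.35·16.7) = 0.01038 K/W
  R_vermiculite board = L/(kA) = 0.0537/(0.0589·16.7) = 0.05459 K/W
ΣR = 0.005835 + 0.01038 + 0.05459 = 0.07081 K/W
Q = ΔT/ΣR = (1220 °C − 23.2 °C)/0.07081 = 16900 W
From the inner boundary to the silica brick/vermiculite board interface, ΣR_partial = 0.01622 K/W.
T_interface = T_in − Q·ΣR_partial = 1220 °C − (16900)(0.01622) = 946 °C

T = 946 °C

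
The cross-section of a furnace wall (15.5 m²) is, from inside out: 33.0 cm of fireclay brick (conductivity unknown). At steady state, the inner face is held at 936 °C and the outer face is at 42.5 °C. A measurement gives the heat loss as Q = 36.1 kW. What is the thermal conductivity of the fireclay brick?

ΣR = ΔT/Q = |936 − 42.5|/36100 = 0.02475 K/W
L/(kA) = 0.02475 ⇒ k = 0.330/(0.02475·15.5) = 0.860 W/m·K

k = 0.860 W/m·K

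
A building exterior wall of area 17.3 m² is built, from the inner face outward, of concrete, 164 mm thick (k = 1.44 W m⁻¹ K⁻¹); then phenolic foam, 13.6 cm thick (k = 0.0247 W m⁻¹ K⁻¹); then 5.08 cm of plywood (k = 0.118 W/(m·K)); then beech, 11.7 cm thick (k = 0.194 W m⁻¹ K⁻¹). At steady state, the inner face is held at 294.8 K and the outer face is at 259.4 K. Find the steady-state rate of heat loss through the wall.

Q = 92.0 W

Treat each layer as a resistance in series:
  R_concrete = L/(kA) = 0.164/(1.44·17.3) = 0.006583 K/W
  R_phenolic foam = L/(kA) = 0.136/(0.0247·17.3) = 0.3183 K/W
  R_plywood = L/(kA) = 0.0508/(0.118·17.3) = 0.02488 K/W
  R_beech = L/(kA) = 0.117/(0.194·17.3) = 0.03486 K/W
ΣR = 0.006583 + 0.3183 + 0.02488 + 0.03486 = 0.3846 K/W
Q = ΔT/ΣR = (294.8 K − 259.4 K)/0.3846 = 92.0 W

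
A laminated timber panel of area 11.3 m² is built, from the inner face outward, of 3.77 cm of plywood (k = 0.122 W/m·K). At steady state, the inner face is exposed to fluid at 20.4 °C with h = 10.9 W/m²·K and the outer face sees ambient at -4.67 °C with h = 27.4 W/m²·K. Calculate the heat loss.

Q = 648 W

Treat each layer as a resistance in series:
  R_conv,in = 1/(hA) = 1/(10.9·11.3) = 0.008119 K/W
  R_plywood = L/(kA) = 0.0377/(0.122·11.3) = 0.02735 K/W
  R_conv,out = 1/(hA) = 1/(27.4·11.3) = 0.003230 K/W
ΣR = 0.008119 + 0.02735 + 0.003230 = 0.03870 K/W
Q = ΔT/ΣR = (20.4 °C − -4.67 °C)/0.03870 = 648 W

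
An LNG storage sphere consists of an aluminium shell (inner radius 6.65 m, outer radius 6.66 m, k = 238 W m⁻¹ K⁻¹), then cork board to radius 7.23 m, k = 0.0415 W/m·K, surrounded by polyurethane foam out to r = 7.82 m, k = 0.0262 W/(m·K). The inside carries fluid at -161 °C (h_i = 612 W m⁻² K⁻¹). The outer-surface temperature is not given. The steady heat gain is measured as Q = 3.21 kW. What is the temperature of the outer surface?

Sum the resistances:
  R_conv,in = 1/(4πr²h) = 1/(4π·6.65²·612) = 2.940×10^-6 K/W
  R_aluminium = (1/6.65 − 1/6.66)/(4πk) = 2.258×10^-4/(4π·238) = 7.549×10^-8 K/W
  R_cork board = (1/6.66 − 1/7.23)/(4πk) = 0.01184/(4π·0.0415) = 0.02270 K/W
  R_polyurethane foam = (1/7.23 − 1/7.82)/(4πk) = 0.01044/(4π·0.0262) = 0.03170 K/W
ΣR = 0.05440 K/W
ΔT = Q·ΣR = 3210 × 0.05440 = 174.6 K
Heat flows inward, so T_out = T_in + ΔT = -161 + 174.6 = 13.6 °C

T_out = 13.6 °C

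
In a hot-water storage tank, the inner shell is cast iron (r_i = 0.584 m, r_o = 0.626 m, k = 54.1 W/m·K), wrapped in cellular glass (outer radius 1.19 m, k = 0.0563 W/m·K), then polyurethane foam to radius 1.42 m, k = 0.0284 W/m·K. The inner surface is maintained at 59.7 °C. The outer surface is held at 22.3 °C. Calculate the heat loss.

Q = 25.8 W

Resistance network (inner→outer):
  R_cast iron = (1/0.584 − 1/0.626)/(4πk) = 0.1149/(4π·54.1) = 1.690×10^-4 K/W
  R_cellular glass = (1/0.626 − 1/1.19)/(4πk) = 0.7571/(4π·0.0563) = 1.070 K/W
  R_polyurethane foam = (1/1.19 − 1/1.42)/(4πk) = 0.1361/(4π·0.0284) = 0.3814 K/W
ΣR = 1.690×10^-4 + 1.070 + 0.3814 = 1.452 K/W
Q = ΔT/ΣR = (59.7 °C − 22.3 °C)/1.452 = 25.8 W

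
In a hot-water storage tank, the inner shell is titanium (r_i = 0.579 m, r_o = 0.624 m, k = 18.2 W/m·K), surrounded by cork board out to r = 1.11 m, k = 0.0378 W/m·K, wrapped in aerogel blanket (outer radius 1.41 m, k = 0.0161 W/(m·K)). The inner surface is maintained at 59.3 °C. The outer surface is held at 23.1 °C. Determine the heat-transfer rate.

Q = 14.9 W

Series thermal resistances, inner to outer:
  R_titanium = (1/0.579 − 1/0.624)/(4πk) = 0.1246/(4π·18.2) = 5.446×10^-4 K/W
  R_cork board = (1/0.624 − 1/1.11)/(4πk) = 0.7017/(4π·0.0378) = 1.477 K/W
  R_aerogel blanket = (1/1.11 − 1/1.41)/(4πk) = 0.1917/(4π·0.0161) = 0.9474 K/W
ΣR = 5.446×10^-4 + 1.477 + 0.9474 = 2.425 K/W
Q = ΔT/ΣR = (59.3 °C − 23.1 °C)/2.425 = 14.9 W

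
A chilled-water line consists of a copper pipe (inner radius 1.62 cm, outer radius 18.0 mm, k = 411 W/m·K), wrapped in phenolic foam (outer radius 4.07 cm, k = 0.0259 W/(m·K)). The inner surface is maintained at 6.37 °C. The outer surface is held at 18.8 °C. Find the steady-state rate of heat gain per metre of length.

Q' = 2.48 W/m

Resistance network (inner→outer):
  R'_copper = ln(0.0180/0.0162)/(2πk) = 0.1054/(2π·411) = 4.080×10^-5 m·K/W
  R'_phenolic foam = ln(0.0407/0.0180)/(2πk) = 0.8159/(2π·0.0259) = 5.013 m·K/W
ΣR = 4.080×10^-5 + 5.013 = 5.013 m·K/W
Q' = ΔT/ΣR = (6.37 °C − 18.8 °C)/5.013 = -2.48 W/m
(Negative Q' ⇒ heat flows inward; heat gain = 2.48 W/m.)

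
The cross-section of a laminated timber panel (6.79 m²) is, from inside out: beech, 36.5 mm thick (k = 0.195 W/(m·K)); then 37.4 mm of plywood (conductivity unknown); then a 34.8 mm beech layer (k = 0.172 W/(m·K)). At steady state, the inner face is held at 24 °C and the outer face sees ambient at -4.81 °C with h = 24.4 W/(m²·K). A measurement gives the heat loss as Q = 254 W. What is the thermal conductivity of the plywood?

k = 0.110 W/m·K

ΣR = ΔT/Q = |24 − -4.81|/254 = 0.1134 K/W
Known resistances:
  R_beech = L/(kA) = 0.0365/(0.195·6.79) = 0.02757 K/W
  R_beech = L/(kA) = 0.0348/(0.172·6.79) = 0.02980 K/W
  R_conv,out = 1/(hA) = 1/(24.4·6.79) = 0.006036 K/W
R_plywood = ΣR − ΣR_known = 0.1134 − 0.06341 = 0.04999 K/W
L/(kA) = 0.04999 ⇒ k = 0.0374/(0.04999·6.79) = 0.110 W/m·K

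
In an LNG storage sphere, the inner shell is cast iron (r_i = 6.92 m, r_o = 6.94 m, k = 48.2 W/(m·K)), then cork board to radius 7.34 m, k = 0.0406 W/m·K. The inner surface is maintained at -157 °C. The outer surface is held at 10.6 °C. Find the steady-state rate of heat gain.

Resistance network (inner→outer):
  R_cast iron = (1/6.92 − 1/6.94)/(4πk) = 4.165×10^-4/(4π·48.2) = 6.876×10^-7 K/W
  R_cork board = (1/6.94 − 1/7.34)/(4πk) = 0.007852/(4π·0.0406) = 0.01539 K/W
ΣR = 6.876×10^-7 + 0.01539 = 0.01539 K/W
Q = ΔT/ΣR = (-157 °C − 10.6 °C)/0.01539 = -10900 W
(Negative Q ⇒ heat flows inward; heat gain = 10900 W.)

Q = 10.9 kW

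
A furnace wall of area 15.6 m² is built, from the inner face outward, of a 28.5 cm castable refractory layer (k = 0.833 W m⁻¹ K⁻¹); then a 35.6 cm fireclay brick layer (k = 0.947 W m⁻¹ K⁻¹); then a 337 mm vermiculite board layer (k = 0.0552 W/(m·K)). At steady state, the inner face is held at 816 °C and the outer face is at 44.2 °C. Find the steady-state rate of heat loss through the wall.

Q = 1760 W

Series thermal resistances, inner to outer:
  R_castable refractory = L/(kA) = 0.285/(0.833·15.6) = 0.02193 K/W
  R_fireclay brick = L/(kA) = 0.356/(0.947·15.6) = 0.02410 K/W
  R_vermiculite board = L/(kA) = 0.337/(0.0552·15.6) = 0.3914 K/W
ΣR = 0.02193 + 0.02410 + 0.3914 = 0.4374 K/W
Q = ΔT/ΣR = (816 °C − 44.2 °C)/0.4374 = 1760 W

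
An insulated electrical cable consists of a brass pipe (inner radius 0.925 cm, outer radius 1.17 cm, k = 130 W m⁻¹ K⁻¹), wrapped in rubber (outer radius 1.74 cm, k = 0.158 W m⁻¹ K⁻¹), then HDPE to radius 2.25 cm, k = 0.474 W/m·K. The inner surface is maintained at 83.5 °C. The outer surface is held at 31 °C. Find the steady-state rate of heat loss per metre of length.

Treat each layer as a resistance in series:
  R'_brass = ln(0.0117/0.00925)/(2πk) = 0.2350/(2π·130) = 2.877×10^-4 m·K/W
  R'_rubber = ln(0.0174/0.0117)/(2πk) = 0.3969/(2π·0.158) = 0.3998 m·K/W
  R'_HDPE = ln(0.0225/0.0174)/(2πk) = 0.2570/(2π·0.474) = 0.08631 m·K/W
ΣR = 2.877×10^-4 + 0.3998 + 0.08631 = 0.4864 m·K/W
Q' = ΔT/ΣR = (83.5 °C − 31 °C)/0.4864 = 108 W/m

Q' = 108 W/m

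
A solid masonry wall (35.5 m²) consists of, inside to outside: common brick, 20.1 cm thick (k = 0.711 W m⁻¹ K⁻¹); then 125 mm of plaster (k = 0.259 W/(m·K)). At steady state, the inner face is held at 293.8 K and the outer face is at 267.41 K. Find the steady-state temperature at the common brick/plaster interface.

Series thermal resistances, inner to outer:
  R_common brick = L/(kA) = 0.201/(0.711·35.5) = 0.007963 K/W
  R_plaster = L/(kA) = 0.125/(0.259·35.5) = 0.01360 K/W
ΣR = 0.007963 + 0.01360 = 0.02156 K/W
Q = ΔT/ΣR = (293.8 K − 267.41 K)/0.02156 = 1224 W
From the inner boundary to the common brick/plaster interface, ΣR_partial = 0.007963 K/W.
T_interface = T_in − Q·ΣR_partial = 293.8 K − (1224)(0.007963) = 284.1 K

T = 284.1 K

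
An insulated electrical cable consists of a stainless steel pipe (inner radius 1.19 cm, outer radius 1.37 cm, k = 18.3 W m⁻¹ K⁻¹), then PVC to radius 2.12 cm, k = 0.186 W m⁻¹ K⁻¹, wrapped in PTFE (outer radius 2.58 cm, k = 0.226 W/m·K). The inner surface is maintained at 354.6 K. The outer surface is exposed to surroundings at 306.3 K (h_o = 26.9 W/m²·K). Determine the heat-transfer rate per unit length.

Resistance network (inner→outer):
  R'_stainless steel = ln(0.0137/0.0119)/(2πk) = 0.1409/(2π·18.3) = 0.001225 m·K/W
  R'_PVC = ln(0.0212/0.0137)/(2πk) = 0.4366/(2π·0.186) = 0.3736 m·K/W
  R'_PTFE = ln(0.0258/0.0212)/(2πk) = 0.1964/(2π·0.226) = 0.1383 m·K/W
  R'_conv,out = 1/(2πr h) = 1/(2π·0.0258·26.9) = 0.2293 m·K/W
ΣR = 0.001225 + 0.3736 + 0.1383 + 0.2293 = 0.7424 m·K/W
Q' = ΔT/ΣR = (354.6 K − 306.3 K)/0.7424 = 65.1 W/m

Q' = 65.1 W/m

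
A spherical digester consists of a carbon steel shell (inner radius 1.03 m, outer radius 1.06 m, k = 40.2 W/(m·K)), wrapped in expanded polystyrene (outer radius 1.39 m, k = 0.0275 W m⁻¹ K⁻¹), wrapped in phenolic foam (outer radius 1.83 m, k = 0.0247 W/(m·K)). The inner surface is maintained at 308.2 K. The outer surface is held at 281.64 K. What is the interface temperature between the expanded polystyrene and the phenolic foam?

T = 293.9 K

Resistance network (inner→outer):
  R_carbon steel = (1/1.03 − 1/1.06)/(4πk) = 0.02748/(4π·40.2) = 5.439×10^-5 K/W
  R_expanded polystyrene = (1/1.06 − 1/1.39)/(4πk) = 0.2240/(4π·0.0275) = 0.6481 K/W
  R_phenolic foam = (1/1.39 − 1/1.83)/(4πk) = 0.1730/(4π·0.0247) = 0.5573 K/W
ΣR = 5.439×10^-5 + 0.6481 + 0.5573 = 1.205 K/W
Q = ΔT/ΣR = (308.2 K − 281.64 K)/1.205 = 22.04 W
From the inner boundary to the expanded polystyrene/phenolic foam interface, ΣR_partial = 0.6482 K/W.
T_interface = T_in − Q·ΣR_partial = 308.2 K − (22.04)(0.6482) = 293.9 K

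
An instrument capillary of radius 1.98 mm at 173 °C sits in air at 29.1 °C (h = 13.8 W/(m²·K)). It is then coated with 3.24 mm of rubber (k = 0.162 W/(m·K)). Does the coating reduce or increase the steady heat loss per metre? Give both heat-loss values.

increases: 24.7 → 45.5 W/m

Critical radius for a cylinder: r_cr = k/h = 0.0117 m = 1.17 cm.
Outer radius after coating: r₂ = 0.00198 + 0.00324 = 0.00522 m.
Since r₁ < r_cr and r₂ ≤ r_cr, the coating moves toward the maximum at r_cr — heat loss rises.
Bare: R = 1/(2πr₁h) = 5.825 m·K/W; Q = 143.9/5.825 = 24.7 W/m.
Coated: R = R_cond + R_conv = 3.162 m·K/W; Q = 143.9/3.162 = 45.5 W/m.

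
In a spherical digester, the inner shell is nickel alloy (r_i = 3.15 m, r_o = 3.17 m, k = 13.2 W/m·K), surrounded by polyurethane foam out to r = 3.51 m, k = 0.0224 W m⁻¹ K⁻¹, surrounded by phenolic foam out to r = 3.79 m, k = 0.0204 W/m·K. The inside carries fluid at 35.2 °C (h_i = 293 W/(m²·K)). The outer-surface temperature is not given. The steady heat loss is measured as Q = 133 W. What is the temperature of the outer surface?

Series resistances:
  R_conv,in = 1/(4πr²h) = 1/(4π·3.15²·293) = 2.737×10^-5 K/W
  R_nickel alloy = (1/3.15 − 1/3.17)/(4πk) = 0.002003/(4π·13.2) = 1.207×10^-5 K/W
  R_polyurethane foam = (1/3.17 − 1/3.51)/(4πk) = 0.03056/(4π·0.0224) = 0.1086 K/W
  R_phenolic foam = (1/3.51 − 1/3.79)/(4πk) = 0.02105/(4π·0.0204) = 0.08211 K/W
ΣR = 0.1907 K/W
ΔT = Q·ΣR = 133 × 0.1907 = 25.36 K
Heat flows outward, so T_out = T_in − ΔT = 35.2 − 25.36 = 9.84 °C

T_out = 9.84 °C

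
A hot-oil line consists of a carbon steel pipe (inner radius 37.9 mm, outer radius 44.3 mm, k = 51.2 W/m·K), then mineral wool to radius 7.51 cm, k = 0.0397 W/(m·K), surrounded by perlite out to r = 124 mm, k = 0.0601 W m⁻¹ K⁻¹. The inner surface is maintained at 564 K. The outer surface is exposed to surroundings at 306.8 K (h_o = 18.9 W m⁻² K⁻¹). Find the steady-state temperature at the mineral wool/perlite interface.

Resistance network (inner→outer):
  R'_carbon steel = ln(0.0443/0.0379)/(2πk) = 0.1560/(2π·51.2) = 4.850×10^-4 m·K/W
  R'_mineral wool = ln(0.0751/0.0443)/(2πk) = 0.5278/(2π·0.0397) = 2.116 m·K/W
  R'_perlite = ln(0.124/0.0751)/(2πk) = 0.5015/(2π·0.0601) = 1.328 m·K/W
  R'_conv,out = 1/(2πr h) = 1/(2π·0.124·18.9) = 0.06791 m·K/W
ΣR = 4.850×10^-4 + 2.116 + 1.328 + 0.06791 = 3.512 m·K/W
Q' = ΔT/ΣR = (564 K − 306.8 K)/3.512 = 73.23 W/m
From the inner boundary to the mineral wool/perlite interface, ΣR_partial = 2.116 m·K/W.
T_interface = T_in − Q'·ΣR_partial = 564 K − (73.23)(2.116) = 409 K

T = 409 K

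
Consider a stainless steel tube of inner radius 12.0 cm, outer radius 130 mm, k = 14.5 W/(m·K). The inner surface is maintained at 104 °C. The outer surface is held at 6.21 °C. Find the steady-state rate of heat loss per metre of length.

Q' = 2πk·ΔT/ln(r₂/r₁) = 2π × 14.5 × 97.79 / ln(0.130/0.120) = 1.11×10^5 W/m

Q' = 111 kW/m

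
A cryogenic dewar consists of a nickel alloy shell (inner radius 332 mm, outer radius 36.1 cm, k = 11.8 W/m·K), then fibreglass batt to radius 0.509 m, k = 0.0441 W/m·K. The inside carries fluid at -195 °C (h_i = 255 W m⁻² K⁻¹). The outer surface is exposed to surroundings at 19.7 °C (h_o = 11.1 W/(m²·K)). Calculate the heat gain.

Treat each layer as a resistance in series:
  R_conv,in = 1/(4πr²h) = 1/(4π·0.332²·255) = 0.002831 K/W
  R_nickel alloy = (1/0.332 − 1/0.361)/(4πk) = 0.2420/(4π·11.8) = 0.001632 K/W
  R_fibreglass batt = (1/0.361 − 1/0.509)/(4πk) = 0.8054/(4π·0.0441) = 1.453 K/W
  R_conv,out = 1/(4πr²h) = 1/(4π·0.509²·11.1) = 0.02767 K/W
ΣR = 0.002831 + 0.001632 + 1.453 + 0.02767 = 1.485 K/W
Q = ΔT/ΣR = (-195 °C − 19.7 °C)/1.485 = -145 W
(Negative Q ⇒ heat flows inward; heat gain = 145 W.)

Q = 145 W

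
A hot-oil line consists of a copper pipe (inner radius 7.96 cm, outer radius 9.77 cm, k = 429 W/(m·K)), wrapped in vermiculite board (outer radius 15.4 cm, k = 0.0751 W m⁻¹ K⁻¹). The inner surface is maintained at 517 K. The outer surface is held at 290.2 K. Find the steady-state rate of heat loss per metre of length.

Resistance network (inner→outer):
  R'_copper = ln(0.0977/0.0796)/(2πk) = 0.2049/(2π·429) = 7.601×10^-5 m·K/W
  R'_vermiculite board = ln(0.154/0.0977)/(2πk) = 0.4551/(2π·0.0751) = 0.9644 m·K/W
ΣR = 7.601×10^-5 + 0.9644 = 0.9645 m·K/W
Q' = ΔT/ΣR = (517 K − 290.2 K)/0.9645 = 235 W/m

Q' = 235 W/m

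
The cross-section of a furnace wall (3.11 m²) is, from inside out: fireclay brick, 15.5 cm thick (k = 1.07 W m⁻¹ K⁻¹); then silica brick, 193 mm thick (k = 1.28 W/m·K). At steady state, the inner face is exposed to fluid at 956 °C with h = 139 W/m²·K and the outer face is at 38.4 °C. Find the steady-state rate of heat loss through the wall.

Q = 9.42 kW

Series thermal resistances, inner to outer:
  R_conv,in = 1/(hA) = 1/(139·3.11) = 0.002313 K/W
  R_fireclay brick = L/(kA) = 0.155/(1.07·3.11) = 0.04658 K/W
  R_silica brick = L/(kA) = 0.193/(1.28·3.11) = 0.04848 K/W
ΣR = 0.002313 + 0.04658 + 0.04848 = 0.09737 K/W
Q = ΔT/ΣR = (956 °C − 38.4 °C)/0.09737 = 9420 W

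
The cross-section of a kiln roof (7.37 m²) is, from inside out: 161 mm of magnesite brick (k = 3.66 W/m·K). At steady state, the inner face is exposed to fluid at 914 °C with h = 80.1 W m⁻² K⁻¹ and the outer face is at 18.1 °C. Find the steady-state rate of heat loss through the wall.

Treat each layer as a resistance in series:
  R_conv,in = 1/(hA) = 1/(80.1·7.37) = 0.001694 K/W
  R_magnesite brick = L/(kA) = 0.161/(3.66·7.37) = 0.005969 K/W
ΣR = 0.001694 + 0.005969 = 0.007663 K/W
Q = ΔT/ΣR = (914 °C − 18.1 °C)/0.007663 = 1.17×10^5 W

Q = 1.17×10^5 W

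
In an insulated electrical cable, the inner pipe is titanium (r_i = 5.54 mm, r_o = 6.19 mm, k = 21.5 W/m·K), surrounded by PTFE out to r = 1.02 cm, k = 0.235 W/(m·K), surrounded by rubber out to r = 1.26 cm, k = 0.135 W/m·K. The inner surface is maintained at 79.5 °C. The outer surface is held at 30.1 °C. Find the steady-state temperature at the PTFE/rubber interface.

T = 51.0 °C

Resistance network (inner→outer):
  R'_titanium = ln(0.00619/0.00554)/(2πk) = 0.1109/(2π·21.5) = 8.212×10^-4 m·K/W
  R'_PTFE = ln(0.0102/0.00619)/(2πk) = 0.4995/(2π·0.235) = 0.3383 m·K/W
  R'_rubber = ln(0.0126/0.0102)/(2πk) = 0.2113/(2π·0.135) = 0.2491 m·K/W
ΣR = 8.212×10^-4 + 0.3383 + 0.2491 = 0.5882 m·K/W
Q' = ΔT/ΣR = (79.5 °C − 30.1 °C)/0.5882 = 83.99 W/m
From the inner boundary to the PTFE/rubber interface, ΣR_partial = 0.3391 m·K/W.
T_interface = T_in − Q'·ΣR_partial = 79.5 °C − (83.99)(0.3391) = 51.0 °C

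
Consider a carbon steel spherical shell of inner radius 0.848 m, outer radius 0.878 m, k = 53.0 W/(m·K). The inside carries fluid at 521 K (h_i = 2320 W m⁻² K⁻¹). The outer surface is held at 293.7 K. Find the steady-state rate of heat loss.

Treat each layer as a resistance in series:
  R_conv,in = 1/(4πr²h) = 1/(4π·0.848²·2320) = 4.770×10^-5 K/W
  R_carbon steel = (1/0.848 − 1/0.878)/(4πk) = 0.04029/(4π·53.0) = 6.050×10^-5 K/W
ΣR = 4.770×10^-5 + 6.050×10^-5 = 1.082×10^-4 K/W
Q = ΔT/ΣR = (521 K − 293.7 K)/1.082×10^-4 = 2.10×10^6 W

Q = 2.10×10^6 W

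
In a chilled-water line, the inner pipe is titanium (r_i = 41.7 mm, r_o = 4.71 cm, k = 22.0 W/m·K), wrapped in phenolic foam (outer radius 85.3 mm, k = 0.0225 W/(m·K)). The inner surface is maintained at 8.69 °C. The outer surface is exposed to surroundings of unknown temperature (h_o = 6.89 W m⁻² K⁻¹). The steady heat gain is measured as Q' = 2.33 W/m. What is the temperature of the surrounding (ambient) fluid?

Series resistances:
  R'_titanium = ln(0.0471/0.0417)/(2πk) = 0.1218/(2π·22.0) = 8.809×10^-4 m·K/W
  R'_phenolic foam = ln(0.0853/0.0471)/(2πk) = 0.5939/(2π·0.0225) = 4.201 m·K/W
  R'_conv,out = 1/(2πr h) = 1/(2π·0.0853·6.89) = 0.2708 m·K/W
ΣR = 4.473 m·K/W
ΔT = Q'·ΣR = 2.33 × 4.473 = 10.42 K
Heat flows inward, so T_out = T_in + ΔT = 8.69 + 10.42 = 19.1 °C

T_out = 19.1 °C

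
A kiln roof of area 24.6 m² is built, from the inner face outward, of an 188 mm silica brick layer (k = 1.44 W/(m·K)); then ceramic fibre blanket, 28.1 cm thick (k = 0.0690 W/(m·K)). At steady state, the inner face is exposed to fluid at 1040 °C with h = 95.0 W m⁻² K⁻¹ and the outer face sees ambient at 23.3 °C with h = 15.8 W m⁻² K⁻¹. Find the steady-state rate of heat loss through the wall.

Resistance network (inner→outer):
  R_conv,in = 1/(hA) = 1/(95.0·24.6) = 4.279×10^-4 K/W
  R_silica brick = L/(kA) = 0.188/(1.44·24.6) = 0.005307 K/W
  R_ceramic fibre blanket = L/(kA) = 0.281/(0.0690·24.6) = 0.1655 K/W
  R_conv,out = 1/(hA) = 1/(15.8·24.6) = 0.002573 K/W
ΣR = 4.279×10^-4 + 0.005307 + 0.1655 + 0.002573 = 0.1738 K/W
Q = ΔT/ΣR = (1040 °C − 23.3 °C)/0.1738 = 5850 W

Q = 5.85 kW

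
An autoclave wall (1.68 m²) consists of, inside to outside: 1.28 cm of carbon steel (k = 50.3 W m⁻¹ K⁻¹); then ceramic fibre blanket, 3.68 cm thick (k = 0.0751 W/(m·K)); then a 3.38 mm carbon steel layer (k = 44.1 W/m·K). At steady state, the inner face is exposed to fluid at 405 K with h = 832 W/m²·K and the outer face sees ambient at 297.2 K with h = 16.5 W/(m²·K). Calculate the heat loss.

Q = 328 W

Treat each layer as a resistance in series:
  R_conv,in = 1/(hA) = 1/(832·1.68) = 7.154×10^-4 K/W
  R_carbon steel = L/(kA) = 0.0128/(50.3·1.68) = 1.515×10^-4 K/W
  R_ceramic fibre blanket = L/(kA) = 0.0368/(0.0751·1.68) = 0.2917 K/W
  R_carbon steel = L/(kA) = 0.00338/(44.1·1.68) = 4.562×10^-5 K/W
  R_conv,out = 1/(hA) = 1/(16.5·1.68) = 0.03608 K/W
ΣR = 7.154×10^-4 + 1.515×10^-4 + 0.2917 + 4.562×10^-5 + 0.03608 = 0.3287 K/W
Q = ΔT/ΣR = (405 K − 297.2 K)/0.3287 = 328 W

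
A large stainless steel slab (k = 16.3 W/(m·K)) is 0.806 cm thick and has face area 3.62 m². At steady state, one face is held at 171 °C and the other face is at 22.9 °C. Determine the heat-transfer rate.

Q = 1.08×10^6 W

Q = kA·ΔT/L = 16.3 × 3.62 × |171 °C − 22.9 °C| / 0.00806 = 1.08×10^6 W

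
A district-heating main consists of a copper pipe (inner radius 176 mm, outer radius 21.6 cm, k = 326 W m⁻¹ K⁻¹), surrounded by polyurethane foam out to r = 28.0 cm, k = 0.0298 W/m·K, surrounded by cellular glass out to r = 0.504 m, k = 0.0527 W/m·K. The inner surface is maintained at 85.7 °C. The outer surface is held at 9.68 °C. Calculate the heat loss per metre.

Series thermal resistances, inner to outer:
  R'_copper = ln(0.216/0.176)/(2πk) = 0.2048/(2π·326) = 9.998×10^-5 m·K/W
  R'_polyurethane foam = ln(0.280/0.216)/(2πk) = 0.2595/(2π·0.0298) = 1.386 m·K/W
  R'_cellular glass = ln(0.504/0.280)/(2πk) = 0.5878/(2π·0.0527) = 1.775 m·K/W
ΣR = 9.998×10^-5 + 1.386 + 1.775 = 3.161 m·K/W
Q' = ΔT/ΣR = (85.7 °C − 9.68 °C)/3.161 = 24.0 W/m

Q' = 24.0 W/m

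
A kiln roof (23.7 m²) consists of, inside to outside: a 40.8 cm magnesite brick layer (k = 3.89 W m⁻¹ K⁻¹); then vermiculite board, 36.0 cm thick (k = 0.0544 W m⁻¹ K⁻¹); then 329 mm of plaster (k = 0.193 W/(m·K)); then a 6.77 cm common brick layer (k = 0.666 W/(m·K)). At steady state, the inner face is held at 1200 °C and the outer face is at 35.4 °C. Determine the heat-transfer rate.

Q = 3240 W

Resistance network (inner→outer):
  R_magnesite brick = L/(kA) = 0.408/(3.89·23.7) = 0.004425 K/W
  R_vermiculite board = L/(kA) = 0.360/(0.0544·23.7) = 0.2792 K/W
  R_plaster = L/(kA) = 0.329/(0.193·23.7) = 0.07193 K/W
  R_common brick = L/(kA) = 0.0677/(0.666·23.7) = 0.004289 K/W
ΣR = 0.004425 + 0.2792 + 0.07193 + 0.004289 = 0.3598 K/W
Q = ΔT/ΣR = (1200 °C − 35.4 °C)/0.3598 = 3240 W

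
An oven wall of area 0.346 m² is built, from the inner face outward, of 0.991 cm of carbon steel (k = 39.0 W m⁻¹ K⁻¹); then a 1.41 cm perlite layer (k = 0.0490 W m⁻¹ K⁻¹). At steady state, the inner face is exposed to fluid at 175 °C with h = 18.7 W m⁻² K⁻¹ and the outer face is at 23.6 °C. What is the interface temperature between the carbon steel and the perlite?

Resistance network (inner→outer):
  R_conv,in = 1/(hA) = 1/(18.7·0.346) = 0.1546 K/W
  R_carbon steel = L/(kA) = 0.00991/(39.0·0.346) = 7.344×10^-4 K/W
  R_perlite = L/(kA) = 0.0141/(0.0490·0.346) = 0.8317 K/W
ΣR = 0.1546 + 7.344×10^-4 + 0.8317 = 0.9870 K/W
Q = ΔT/ΣR = (175 °C − 23.6 °C)/0.9870 = 153.4 W
From the inner boundary to the carbon steel/perlite interface, ΣR_partial = 0.1553 K/W.
T_interface = T_in − Q·ΣR_partial = 175 °C − (153.4)(0.1553) = 151 °C

T = 151 °C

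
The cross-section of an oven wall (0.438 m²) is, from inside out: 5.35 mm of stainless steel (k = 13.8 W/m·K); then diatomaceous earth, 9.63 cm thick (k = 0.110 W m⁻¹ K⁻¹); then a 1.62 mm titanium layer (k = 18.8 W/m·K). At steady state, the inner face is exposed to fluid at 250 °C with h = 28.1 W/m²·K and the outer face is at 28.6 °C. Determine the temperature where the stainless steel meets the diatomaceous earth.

Resistance network (inner→outer):
  R_conv,in = 1/(hA) = 1/(28.1·0.438) = 0.08125 K/W
  R_stainless steel = L/(kA) = 0.00535/(13.8·0.438) = 8.851×10^-4 K/W
  R_diatomaceous earth = L/(kA) = 0.0963/(0.110·0.438) = 1.999 K/W
  R_titanium = L/(kA) = 0.00162/(18.8·0.438) = 1.967×10^-4 K/W
ΣR = 0.08125 + 8.851×10^-4 + 1.999 + 1.967×10^-4 = 2.081 K/W
Q = ΔT/ΣR = (250 °C − 28.6 °C)/2.081 = 106.4 W
From the inner boundary to the stainless steel/diatomaceous earth interface, ΣR_partial = 0.08214 K/W.
T_interface = T_in − Q·ΣR_partial = 250 °C − (106.4)(0.08214) = 241 °C

T = 241 °C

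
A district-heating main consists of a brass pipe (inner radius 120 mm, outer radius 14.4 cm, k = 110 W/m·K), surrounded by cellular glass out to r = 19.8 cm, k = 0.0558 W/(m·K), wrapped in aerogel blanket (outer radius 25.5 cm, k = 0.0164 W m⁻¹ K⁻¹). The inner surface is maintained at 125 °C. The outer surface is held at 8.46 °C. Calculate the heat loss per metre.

Treat each layer as a resistance in series:
  R'_brass = ln(0.144/0.120)/(2πk) = 0.1823/(2π·110) = 2.638×10^-4 m·K/W
  R'_cellular glass = ln(0.198/0.144)/(2πk) = 0.3185/(2π·0.0558) = 0.9083 m·K/W
  R'_aerogel blanket = ln(0.255/0.198)/(2πk) = 0.2530/(2π·0.0164) = 2.455 m·K/W
ΣR = 2.638×10^-4 + 0.9083 + 2.455 = 3.364 m·K/W
Q' = ΔT/ΣR = (125 °C − 8.46 °C)/3.364 = 34.6 W/m

Q' = 34.6 W/m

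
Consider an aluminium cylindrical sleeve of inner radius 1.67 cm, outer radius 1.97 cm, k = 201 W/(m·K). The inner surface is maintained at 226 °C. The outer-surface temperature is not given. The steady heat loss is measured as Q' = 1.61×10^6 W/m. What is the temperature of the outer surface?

T_out = 15.4 °C

Sum the resistances:
  R'_aluminium = ln(0.0197/0.0167)/(2πk) = 0.1652/(2π·201) = 1.308×10^-4 m·K/W
ΣR = 1.308×10^-4 m·K/W
ΔT = Q'·ΣR = 1.61×10^6 × 1.308×10^-4 = 210.6 K
Heat flows outward, so T_out = T_in − ΔT = 226 − 210.6 = 15.4 °C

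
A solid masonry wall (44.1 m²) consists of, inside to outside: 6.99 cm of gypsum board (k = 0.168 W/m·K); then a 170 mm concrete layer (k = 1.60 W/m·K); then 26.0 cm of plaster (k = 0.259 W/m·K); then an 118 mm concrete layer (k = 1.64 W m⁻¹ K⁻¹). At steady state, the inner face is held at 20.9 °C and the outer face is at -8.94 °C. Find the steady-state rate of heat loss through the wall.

Series thermal resistances, inner to outer:
  R_gypsum board = L/(kA) = 0.0699/(0.168·44.1) = 0.009435 K/W
  R_concrete = L/(kA) = 0.170/(1.60·44.1) = 0.002409 K/W
  R_plaster = L/(kA) = 0.260/(0.259·44.1) = 0.02276 K/W
  R_concrete = L/(kA) = 0.118/(1.64·44.1) = 0.001632 K/W
ΣR = 0.009435 + 0.002409 + 0.02276 + 0.001632 = 0.03624 K/W
Q = ΔT/ΣR = (20.9 °C − -8.94 °C)/0.03624 = 823 W

Q = 823 W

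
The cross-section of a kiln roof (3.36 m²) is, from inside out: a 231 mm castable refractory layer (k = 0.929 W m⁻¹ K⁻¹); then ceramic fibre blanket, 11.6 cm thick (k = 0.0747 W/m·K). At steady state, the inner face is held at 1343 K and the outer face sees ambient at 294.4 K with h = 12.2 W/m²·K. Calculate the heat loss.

Q = 1870 W

Resistance network (inner→outer):
  R_castable refractory = L/(kA) = 0.231/(0.929·3.36) = 0.07400 K/W
  R_ceramic fibre blanket = L/(kA) = 0.116/(0.0747·3.36) = 0.4622 K/W
  R_conv,out = 1/(hA) = 1/(12.2·3.36) = 0.02440 K/W
ΣR = 0.07400 + 0.4622 + 0.02440 = 0.5606 K/W
Q = ΔT/ΣR = (1343 K − 294.4 K)/0.5606 = 1870 W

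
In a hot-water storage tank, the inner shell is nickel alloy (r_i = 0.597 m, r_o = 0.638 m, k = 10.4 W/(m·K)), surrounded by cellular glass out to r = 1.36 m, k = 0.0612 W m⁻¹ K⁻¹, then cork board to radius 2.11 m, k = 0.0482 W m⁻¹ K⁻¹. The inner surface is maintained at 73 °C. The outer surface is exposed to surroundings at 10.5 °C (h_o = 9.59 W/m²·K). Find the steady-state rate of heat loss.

Q = 41.2 W

Series thermal resistances, inner to outer:
  R_nickel alloy = (1/0.597 − 1/0.638)/(4πk) = 0.1076/(4π·10.4) = 8.237×10^-4 K/W
  R_cellular glass = (1/0.638 − 1/1.36)/(4πk) = 0.8321/(4π·0.0612) = 1.082 K/W
  R_cork board = (1/1.36 − 1/2.11)/(4πk) = 0.2614/(4π·0.0482) = 0.4315 K/W
  R_conv,out = 1/(4πr²h) = 1/(4π·2.11²·9.59) = 0.001864 K/W
ΣR = 8.237×10^-4 + 1.082 + 0.4315 + 0.001864 = 1.516 K/W
Q = ΔT/ΣR = (73 °C − 10.5 °C)/1.516 = 41.2 W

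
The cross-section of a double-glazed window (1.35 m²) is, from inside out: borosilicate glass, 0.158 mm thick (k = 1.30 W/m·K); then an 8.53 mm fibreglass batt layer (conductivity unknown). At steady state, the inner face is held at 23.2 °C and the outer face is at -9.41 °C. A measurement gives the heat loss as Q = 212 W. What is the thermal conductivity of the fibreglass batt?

k = 0.0411 W/m·K

ΣR = ΔT/Q = |23.2 − -9.41|/212 = 0.1538 K/W
Known resistances:
  R_borosilicate glass = L/(kA) = 1.58×10^-4/(1.30·1.35) = 9.003×10^-5 K/W
R_fibreglass batt = ΣR − ΣR_known = 0.1538 − 9.003×10^-5 = 0.1537 K/W
L/(kA) = 0.1537 ⇒ k = 0.00853/(0.1537·1.35) = 0.0411 W/m·K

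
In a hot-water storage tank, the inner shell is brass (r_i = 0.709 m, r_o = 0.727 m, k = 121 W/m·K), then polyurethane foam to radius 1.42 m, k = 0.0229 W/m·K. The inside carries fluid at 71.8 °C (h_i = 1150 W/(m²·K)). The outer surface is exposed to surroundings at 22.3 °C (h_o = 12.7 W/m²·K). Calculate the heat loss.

Series thermal resistances, inner to outer:
  R_conv,in = 1/(4πr²h) = 1/(4π·0.709²·1150) = 1.377×10^-4 K/W
  R_brass = (1/0.709 − 1/0.727)/(4πk) = 0.03492/(4π·121) = 2.297×10^-5 K/W
  R_polyurethane foam = (1/0.727 − 1/1.42)/(4πk) = 0.6713/(4π·0.0229) = 2.333 K/W
  R_conv,out = 1/(4πr²h) = 1/(4π·1.42²·12.7) = 0.003107 K/W
ΣR = 1.377×10^-4 + 2.297×10^-5 + 2.333 + 0.003107 = 2.336 K/W
Q = ΔT/ΣR = (71.8 °C − 22.3 °C)/2.336 = 21.2 W

Q = 21.2 W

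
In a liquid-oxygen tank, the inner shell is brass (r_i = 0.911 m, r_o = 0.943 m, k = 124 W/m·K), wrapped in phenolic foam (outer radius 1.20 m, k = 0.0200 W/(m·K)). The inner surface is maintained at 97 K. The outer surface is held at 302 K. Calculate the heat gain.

Q = 227 W

Treat each layer as a resistance in series:
  R_brass = (1/0.911 − 1/0.943)/(4πk) = 0.03725/(4π·124) = 2.390×10^-5 K/W
  R_phenolic foam = (1/0.943 − 1/1.20)/(4πk) = 0.2271/(4π·0.0200) = 0.9037 K/W
ΣR = 2.390×10^-5 + 0.9037 = 0.9037 K/W
Q = ΔT/ΣR = (97 K − 302 K)/0.9037 = -227 W
(Negative Q ⇒ heat flows inward; heat gain = 227 W.)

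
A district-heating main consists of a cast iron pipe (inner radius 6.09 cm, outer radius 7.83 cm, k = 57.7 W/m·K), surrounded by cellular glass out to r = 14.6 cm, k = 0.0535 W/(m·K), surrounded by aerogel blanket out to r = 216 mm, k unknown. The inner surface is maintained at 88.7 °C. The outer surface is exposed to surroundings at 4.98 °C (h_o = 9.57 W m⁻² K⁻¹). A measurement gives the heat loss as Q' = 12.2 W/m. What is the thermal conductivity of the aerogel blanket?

k = 0.0126 W/m·K

ΣR = ΔT/Q' = |88.7 − 4.98|/12.2 = 6.862 m·K/W
Known resistances:
  R'_cast iron = ln(0.0783/0.0609)/(2πk) = 0.2513/(2π·57.7) = 6.932×10^-4 m·K/W
  R'_cellular glass = ln(0.146/0.0783)/(2πk) = 0.6231/(2π·0.0535) = 1.854 m·K/W
  R'_conv,out = 1/(2πr h) = 1/(2π·0.216·9.57) = 0.07699 m·K/W
R_aerogel blanket = ΣR − ΣR_known = 6.862 − 1.932 = 4.930 m·K/W
ln(r₂/r₁)/(2πk) = 4.930 ⇒ k = 0.3917/(2π·4.930) = 0.0126 W/m·K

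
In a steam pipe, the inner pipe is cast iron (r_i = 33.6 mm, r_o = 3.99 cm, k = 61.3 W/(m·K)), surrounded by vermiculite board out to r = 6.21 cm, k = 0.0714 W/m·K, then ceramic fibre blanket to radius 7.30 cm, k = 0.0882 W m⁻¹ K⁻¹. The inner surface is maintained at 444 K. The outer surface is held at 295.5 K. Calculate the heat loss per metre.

Resistance network (inner→outer):
  R'_cast iron = ln(0.0399/0.0336)/(2πk) = 0.1719/(2π·61.3) = 4.462×10^-4 m·K/W
  R'_vermiculite board = ln(0.0621/0.0399)/(2πk) = 0.4424/(2π·0.0714) = 0.9861 m·K/W
  R'_ceramic fibre blanket = ln(0.0730/0.0621)/(2πk) = 0.1617/(2π·0.0882) = 0.2918 m·K/W
ΣR = 4.462×10^-4 + 0.9861 + 0.2918 = 1.278 m·K/W
Q' = ΔT/ΣR = (444 K − 295.5 K)/1.278 = 116 W/m

Q' = 116 W/m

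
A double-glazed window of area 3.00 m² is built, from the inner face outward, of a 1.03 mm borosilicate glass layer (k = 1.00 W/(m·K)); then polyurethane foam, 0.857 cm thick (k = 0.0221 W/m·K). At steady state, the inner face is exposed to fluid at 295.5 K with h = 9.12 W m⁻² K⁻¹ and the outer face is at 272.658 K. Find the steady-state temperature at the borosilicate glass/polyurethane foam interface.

Treat each layer as a resistance in series:
  R_conv,in = 1/(hA) = 1/(9.12·3.00) = 0.03655 K/W
  R_borosilicate glass = L/(kA) = 0.00103/(1.00·3.00) = 3.433×10^-4 K/W
  R_polyurethane foam = L/(kA) = 0.00857/(0.0221·3.00) = 0.1293 K/W
ΣR = 0.03655 + 3.433×10^-4 + 0.1293 = 0.1662 K/W
Q = ΔT/ΣR = (295.5 K − 272.658 K)/0.1662 = 137.4 W
From the inner boundary to the borosilicate glass/polyurethane foam interface, ΣR_partial = 0.03689 K/W.
T_interface = T_in − Q·ΣR_partial = 295.5 K − (137.4)(0.03689) = 290.4 K

T = 290.4 K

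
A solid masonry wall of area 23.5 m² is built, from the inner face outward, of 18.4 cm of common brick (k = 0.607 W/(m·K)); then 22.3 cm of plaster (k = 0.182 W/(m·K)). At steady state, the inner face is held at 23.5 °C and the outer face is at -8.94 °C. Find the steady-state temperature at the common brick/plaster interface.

Series thermal resistances, inner to outer:
  R_common brick = L/(kA) = 0.184/(0.607·23.5) = 0.01290 K/W
  R_plaster = L/(kA) = 0.223/(0.182·23.5) = 0.05214 K/W
ΣR = 0.01290 + 0.05214 = 0.06504 K/W
Q = ΔT/ΣR = (23.5 °C − -8.94 °C)/0.06504 = 498.8 W
From the inner boundary to the common brick/plaster interface, ΣR_partial = 0.01290 K/W.
T_interface = T_in − Q·ΣR_partial = 23.5 °C − (498.8)(0.01290) = 17.1 °C

T = 17.1 °C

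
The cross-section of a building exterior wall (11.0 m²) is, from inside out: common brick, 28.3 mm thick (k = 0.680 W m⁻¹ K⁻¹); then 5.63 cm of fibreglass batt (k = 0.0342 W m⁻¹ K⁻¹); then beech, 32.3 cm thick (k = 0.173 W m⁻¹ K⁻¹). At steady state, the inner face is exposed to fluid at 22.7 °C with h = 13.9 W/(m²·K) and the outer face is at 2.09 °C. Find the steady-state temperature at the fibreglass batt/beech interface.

Treat each layer as a resistance in series:
  R_conv,in = 1/(hA) = 1/(13.9·11.0) = 0.006540 K/W
  R_common brick = L/(kA) = 0.0283/(0.680·11.0) = 0.003783 K/W
  R_fibreglass batt = L/(kA) = 0.0563/(0.0342·11.0) = 0.1497 K/W
  R_beech = L/(kA) = 0.323/(0.173·11.0) = 0.1697 K/W
ΣR = 0.006540 + 0.003783 + 0.1497 + 0.1697 = 0.3297 K/W
Q = ΔT/ΣR = (22.7 °C − 2.09 °C)/0.3297 = 62.51 W
From the inner boundary to the fibreglass batt/beech interface, ΣR_partial = 0.1600 K/W.
T_interface = T_in − Q·ΣR_partial = 22.7 °C − (62.51)(0.1600) = 12.7 °C

T = 12.7 °C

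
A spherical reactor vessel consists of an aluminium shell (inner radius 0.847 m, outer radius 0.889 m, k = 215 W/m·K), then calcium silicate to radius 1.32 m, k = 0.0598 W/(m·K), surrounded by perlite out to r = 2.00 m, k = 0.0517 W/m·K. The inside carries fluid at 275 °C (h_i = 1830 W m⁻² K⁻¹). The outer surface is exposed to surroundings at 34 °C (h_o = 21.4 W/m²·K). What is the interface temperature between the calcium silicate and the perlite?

T = 142 °C

Resistance network (inner→outer):
  R_conv,in = 1/(4πr²h) = 1/(4π·0.847²·1830) = 6.061×10^-5 K/W
  R_aluminium = (1/0.847 − 1/0.889)/(4πk) = 0.05578/(4π·215) = 2.065×10^-5 K/W
  R_calcium silicate = (1/0.889 − 1/1.32)/(4πk) = 0.3673/(4π·0.0598) = 0.4888 K/W
  R_perlite = (1/1.32 − 1/2.00)/(4πk) = 0.2576/(4π·0.0517) = 0.3965 K/W
  R_conv,out = 1/(4πr²h) = 1/(4π·2.00²·21.4) = 9.296×10^-4 K/W
ΣR = 6.061×10^-5 + 2.065×10^-5 + 0.4888 + 0.3965 + 9.296×10^-4 = 0.8863 K/W
Q = ΔT/ΣR = (275 °C − 34 °C)/0.8863 = 271.9 W
From the inner boundary to the calcium silicate/perlite interface, ΣR_partial = 0.4889 K/W.
T_interface = T_in − Q·ΣR_partial = 275 °C − (271.9)(0.4889) = 142 °C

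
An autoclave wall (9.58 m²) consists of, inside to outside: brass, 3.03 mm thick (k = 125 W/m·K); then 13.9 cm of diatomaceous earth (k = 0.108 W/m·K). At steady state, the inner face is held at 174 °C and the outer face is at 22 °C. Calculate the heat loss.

Treat each layer as a resistance in series:
  R_brass = L/(kA) = 0.00303/(125·9.58) = 2.530×10^-6 K/W
  R_diatomaceous earth = L/(kA) = 0.139/(0.108·9.58) = 0.1343 K/W
ΣR = 2.530×10^-6 + 0.1343 = 0.1343 K/W
Q = ΔT/ΣR = (174 °C − 22 °C)/0.1343 = 1130 W

Q = 1130 W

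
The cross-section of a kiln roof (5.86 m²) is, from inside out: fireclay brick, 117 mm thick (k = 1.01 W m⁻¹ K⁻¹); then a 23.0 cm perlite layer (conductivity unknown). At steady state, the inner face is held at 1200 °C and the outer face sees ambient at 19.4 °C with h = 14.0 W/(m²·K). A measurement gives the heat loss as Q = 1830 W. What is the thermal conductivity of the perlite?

k = 0.0640 W/m·K

ΣR = ΔT/Q = |1200 − 19.4|/1830 = 0.6451 K/W
Known resistances:
  R_fireclay brick = L/(kA) = 0.117/(1.01·5.86) = 0.01977 K/W
  R_conv,out = 1/(hA) = 1/(14.0·5.86) = 0.01219 K/W
R_perlite = ΣR − ΣR_known = 0.6451 − 0.03196 = 0.6131 K/W
L/(kA) = 0.6131 ⇒ k = 0.230/(0.6131·5.86) = 0.0640 W/m·K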